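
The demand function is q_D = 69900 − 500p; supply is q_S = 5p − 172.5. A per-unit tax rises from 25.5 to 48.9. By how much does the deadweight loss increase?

In inverse form: demand p = 139.8 − 0.002q, supply p = 34.5 + 0.2q.
Competitive equilibrium: 139.8 − 0.002q = 34.5 + 0.2q → q* = 521.2871, p* = 138.7574.
For a per-unit tax t: Δq = t/0.202, so DWL = ½·t·(t/0.202) = t²/0.404.
At t = 25.5: DWL = 1609.53. At t = 48.9: DWL = 5918.837.
Increase = 5918.837 − 1609.53 = 4309.31.

4309.31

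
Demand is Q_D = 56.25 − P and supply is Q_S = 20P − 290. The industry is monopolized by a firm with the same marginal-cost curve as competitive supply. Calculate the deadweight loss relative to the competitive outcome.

In inverse form: demand P = 56.25 − Q, supply P = 14.5 + 0.05Q.
Competitive equilibrium: 56.25 − Q = 14.5 + 0.05Q → Q* = 39.7619, P* = 16.4881.
Marginal revenue: MR = 56.25 − 2Q. Set MR = MC: 56.25 − 2Q = 14.5 + 0.05Q → Q_m = 20.3659.
Price P_m = 56.25 − 1·20.3659 = 35.8841; MC(Q_m) = 14.5 + 0.05·20.3659 = 15.5183.
Competitive Q* = 39.7619, so ΔQ = 19.396; wedge = 35.8841 − 15.5183 = 20.3658.
Welfare loss = ½ × 19.396 × 20.3658 = 197.51.

197.51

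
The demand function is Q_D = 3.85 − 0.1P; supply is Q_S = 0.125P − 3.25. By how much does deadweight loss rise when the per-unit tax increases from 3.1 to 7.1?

In inverse form: demand P = 38.5 − 10Q, supply P = 26 + 8Q.
Competitive equilibrium: 38.5 − 10Q = 26 + 8Q → Q* = 0.6944, P* = 31.5556.
For a per-unit tax t: ΔQ = t/18, so DWL = ½·t·(t/18) = t²/36.
At t = 3.1: DWL = 0.267. At t = 7.1: DWL = 1.4.
Increase = 1.4 − 0.267 = 1.13.

1.13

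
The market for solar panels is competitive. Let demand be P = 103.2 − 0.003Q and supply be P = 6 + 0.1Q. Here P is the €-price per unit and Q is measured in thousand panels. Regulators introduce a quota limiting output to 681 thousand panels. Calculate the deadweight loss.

€3553.79 thousand

Competitive equilibrium: 103.2 − 0.003Q = 6 + 0.1Q → Q* = 943.6893, P* = 100.3689.
At Q = 681: demand price = 103.2 − 0.003·681 = 101.157; supply price = 6 + 0.1·681 = 74.1.
ΔQ = 943.6893 − 681 = 262.6893; wedge = 101.157 − 74.1 = 27.057.
DWL = ½ × 262.6893 × 27.057 = €3553.79 thousand.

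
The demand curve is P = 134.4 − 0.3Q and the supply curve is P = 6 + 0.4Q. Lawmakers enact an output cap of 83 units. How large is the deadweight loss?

3530.06

Competitive equilibrium: 134.4 − 0.3Q = 6 + 0.4Q → Q* = 183.42857, P* = 79.37143.
At Q = 83: demand price = 134.4 − 0.3·83 = 109.5; supply price = 6 + 0.4·83 = 39.2.
ΔQ = 183.42857 − 83 = 100.42857; wedge = 109.5 − 39.2 = 70.3.
The triangle = ½ × 100.42857 × 70.3 = 3530.06.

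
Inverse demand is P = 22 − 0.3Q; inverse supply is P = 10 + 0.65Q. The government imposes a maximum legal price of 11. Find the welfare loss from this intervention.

Competitive equilibrium: 22 − 0.3Q = 10 + 0.65Q → Q* = 12.6316, P* = 18.2105.
At the ceiling P = 11, quantity supplied = (11 − 10)/0.65 = 1.5385.
Willingness to pay at Q' = 1.5385: 22 − 0.3·1.5385 = 21.5385.
ΔQ = 12.6316 − 1.5385 = 11.0931; wedge = 21.5385 − 11 = 10.5385.
Deadweight loss = ½ × 11.0931 × 10.5385 = 58.45.

58.45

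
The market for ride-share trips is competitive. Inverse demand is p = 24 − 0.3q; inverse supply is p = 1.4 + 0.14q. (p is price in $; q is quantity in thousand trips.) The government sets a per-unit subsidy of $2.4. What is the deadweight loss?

Competitive equilibrium: 24 − 0.3q = 1.4 + 0.14q → q* = 51.3636, p* = 8.5909.
The subsidy lowers effective supply by 2.4: p = 0.14q − 1.
New quantity: 24 − 0.3q = 0.14q − 1 → q' = 56.8182.
Overproduction Δq = 56.8182 − 51.3636 = 5.4546; wedge = subsidy = 2.4.
Deadweight loss = ½ × 5.4546 × 2.4 = $6.55 thousand.

$6.55 thousand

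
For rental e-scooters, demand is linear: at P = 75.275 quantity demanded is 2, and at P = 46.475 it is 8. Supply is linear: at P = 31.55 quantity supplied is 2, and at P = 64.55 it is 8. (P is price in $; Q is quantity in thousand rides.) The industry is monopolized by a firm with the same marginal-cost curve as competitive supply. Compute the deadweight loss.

Demand slope = (46.475 − 75.275)/(8 − 2) = −4.8, so P = 84.875 − 4.8Q.
Supply slope = (64.55 − 31.55)/(8 − 2) = 5.5, so P = 20.55 + 5.5Q.
Competitive equilibrium: 84.875 − 4.8Q = 20.55 + 5.5Q → Q* = 6.2451, P* = 54.8983.
Marginal revenue: MR = 84.875 − 9.6Q. Set MR = MC: 84.875 − 9.6Q = 20.55 + 5.5Q → Q_m = 4.2599.
Price P_m = 84.875 − 4.8·4.2599 = 64.4275; MC(Q_m) = 20.55 + 5.5·4.2599 = 43.9795.
Competitive Q* = 6.2451, so ΔQ = 1.9852; wedge = 64.4275 − 43.9795 = 20.448.
Deadweight loss = ½ × 1.9852 × 20.448 = $20.30 thousand.

$20.30 thousand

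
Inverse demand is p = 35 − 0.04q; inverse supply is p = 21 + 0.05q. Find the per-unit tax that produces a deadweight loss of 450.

Competitive equilibrium: 35 − 0.04q = 21 + 0.05q → q* = 155.5556, p* = 28.7778.
A tax t gives Δq = t/0.09 and wedge t, so DWL = t²/0.18.
t²/0.18 = 450 → t² = 81 → t = 9.

9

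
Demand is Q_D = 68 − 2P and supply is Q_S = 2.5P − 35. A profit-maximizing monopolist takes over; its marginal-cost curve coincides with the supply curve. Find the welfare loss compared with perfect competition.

28.34

In inverse form: demand P = 34 − 0.5Q, supply P = 14 + 0.4Q.
Competitive equilibrium: 34 − 0.5Q = 14 + 0.4Q → Q* = 22.2222, P* = 22.8889.
Marginal revenue: MR = 34 − Q. Set MR = MC: 34 − Q = 14 + 0.4Q → Q_m = 14.2857.
Price P_m = 34 − 0.5·14.2857 = 26.8572; MC(Q_m) = 14 + 0.4·14.2857 = 19.7143.
Competitive Q* = 22.2222, so ΔQ = 7.9365; wedge = 26.8572 − 19.7143 = 7.1429.
The triangle = ½ × 7.9365 × 7.1429 = 28.34.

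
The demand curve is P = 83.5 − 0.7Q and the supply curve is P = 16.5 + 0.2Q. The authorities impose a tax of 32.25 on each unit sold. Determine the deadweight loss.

Competitive equilibrium: 83.5 − 0.7Q = 16.5 + 0.2Q → Q* = 74.4444, P* = 31.3889.
With the tax, the buyer price exceeds the seller price by 32.25: (83.5 − 0.7Q) − (16.5 + 0.2Q) = 32.25 → Q' = 38.6111.
ΔQ = 74.4444 − 38.6111 = 35.8333; the wedge equals the tax, 32.25.
Deadweight loss = ½ × 35.8333 × 32.25 = 577.81.

577.81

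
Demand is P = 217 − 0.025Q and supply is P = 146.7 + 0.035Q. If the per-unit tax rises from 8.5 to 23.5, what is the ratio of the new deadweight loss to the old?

Competitive equilibrium: 217 − 0.025Q = 146.7 + 0.035Q → Q* = 1171.6667, P* = 187.7083.
For a per-unit tax t: ΔQ = t/0.06, so DWL = ½·t·(t/0.06) = t²/0.12.
At t = 8.5: DWL = 602.083. At t = 23.5: DWL = 4602.083.
Ratio = (23.5/8.5)² = 7.644.

7.644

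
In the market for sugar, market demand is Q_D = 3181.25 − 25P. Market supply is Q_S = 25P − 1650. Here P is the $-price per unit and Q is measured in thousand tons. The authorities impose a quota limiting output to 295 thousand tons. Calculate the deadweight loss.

$8859.52 thousand

In inverse form: demand P = 127.25 − 0.04Q, supply P = 66 + 0.04Q.
Competitive equilibrium: 127.25 − 0.04Q = 66 + 0.04Q → Q* = 765.625, P* = 96.625.
At Q = 295: demand price = 127.25 − 0.04·295 = 115.45; supply price = 66 + 0.04·295 = 77.8.
ΔQ = 765.625 − 295 = 470.625; wedge = 115.45 − 77.8 = 37.65.
The triangle = ½ × 470.625 × 37.65 = $8859.52 thousand.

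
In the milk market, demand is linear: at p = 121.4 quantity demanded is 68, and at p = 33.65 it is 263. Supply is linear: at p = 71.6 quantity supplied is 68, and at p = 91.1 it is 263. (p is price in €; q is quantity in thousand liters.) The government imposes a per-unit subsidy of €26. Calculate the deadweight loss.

Demand slope = (33.65 − 121.4)/(263 − 68) = −0.45, so p = 152 − 0.45q.
Supply slope = (91.1 − 71.6)/(263 − 68) = 0.1, so p = 64.8 + 0.1q.
Competitive equilibrium: 152 − 0.45q = 64.8 + 0.1q → q* = 158.5455, p* = 80.6545.
The subsidy lowers effective supply by 26: p = 38.8 + 0.1q.
New quantity: 152 − 0.45q = 38.8 + 0.1q → q' = 205.8182.
Overproduction Δq = 205.8182 − 158.5455 = 47.2727; wedge = subsidy = 26.
Welfare loss = ½ × 47.2727 × 26 = €614.55 thousand.

€614.55 thousand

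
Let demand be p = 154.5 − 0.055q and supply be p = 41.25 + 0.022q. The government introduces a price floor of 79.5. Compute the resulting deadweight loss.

Competitive equilibrium: 154.5 − 0.055q = 41.25 + 0.022q → q* = 1470.7792, p* = 73.6071.
At the floor p = 79.5, quantity demanded = (154.5 − 79.5)/0.055 = 1363.6364.
Sellers' marginal cost at q' = 1363.6364: 41.25 + 0.022·1363.6364 = 71.25.
Δq = 1470.7792 − 1363.6364 = 107.1428; wedge = 79.5 − 71.25 = 8.25.
The triangle = ½ × 107.1428 × 8.25 = 441.96.

441.96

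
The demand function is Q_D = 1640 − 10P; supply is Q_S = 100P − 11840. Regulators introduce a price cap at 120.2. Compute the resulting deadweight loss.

In inverse form: demand P = 164 − 0.1Q, supply P = 118.4 + 0.01Q.
Competitive equilibrium: 164 − 0.1Q = 118.4 + 0.01Q → Q* = 414.5455, P* = 122.5455.
At the ceiling P = 120.2, quantity supplied = (120.2 − 118.4)/0.01 = 180.
Willingness to pay at Q' = 180: 164 − 0.1·180 = 146.
ΔQ = 414.5455 − 180 = 234.5455; wedge = 146 − 120.2 = 25.8.
The triangle = ½ × 234.5455 × 25.8 = 3025.64.

3025.64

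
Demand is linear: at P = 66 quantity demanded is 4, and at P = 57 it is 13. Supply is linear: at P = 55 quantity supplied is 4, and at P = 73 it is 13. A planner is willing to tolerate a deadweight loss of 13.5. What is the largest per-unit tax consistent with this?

Demand slope = (57 − 66)/(13 − 4) = −1, so P = 70 − Q.
Supply slope = (73 − 55)/(13 − 4) = 2, so P = 47 + 2Q.
Competitive equilibrium: 70 − Q = 47 + 2Q → Q* = 7.6667, P* = 62.3333.
A tax t gives ΔQ = t/3 and wedge t, so DWL = t²/6.
t²/6 = 13.5 → t² = 81 → t = 9.

9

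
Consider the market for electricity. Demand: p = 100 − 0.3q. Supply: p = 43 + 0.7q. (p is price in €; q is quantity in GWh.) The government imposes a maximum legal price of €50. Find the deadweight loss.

Competitive equilibrium: 100 − 0.3q = 43 + 0.7q → q* = 57, p* = 82.9.
At the ceiling p = 50, quantity supplied = (50 − 43)/0.7 = 10.
Willingness to pay at q' = 10: 100 − 0.3·10 = 97.
Δq = 57 − 10 = 47; wedge = 97 − 50 = 47.
Deadweight loss = ½ × 47 × 47 = €1104.50.

€1104.50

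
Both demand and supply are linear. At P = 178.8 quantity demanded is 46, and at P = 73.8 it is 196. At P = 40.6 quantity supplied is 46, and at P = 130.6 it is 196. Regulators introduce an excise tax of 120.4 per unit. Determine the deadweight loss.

5575.45

Demand slope = (73.8 − 178.8)/(196 − 46) = −0.7, so P = 211 − 0.7Q.
Supply slope = (130.6 − 40.6)/(196 − 46) = 0.6, so P = 13 + 0.6Q.
Competitive equilibrium: 211 − 0.7Q = 13 + 0.6Q → Q* = 152.3077, P* = 104.3846.
With the tax, the buyer price exceeds the seller price by 120.4: (211 − 0.7Q) − (13 + 0.6Q) = 120.4 → Q' = 59.6923.
ΔQ = 152.3077 − 59.6923 = 92.6154; the wedge equals the tax, 120.4.
Welfare loss = ½ × 92.6154 × 120.4 = 5575.45.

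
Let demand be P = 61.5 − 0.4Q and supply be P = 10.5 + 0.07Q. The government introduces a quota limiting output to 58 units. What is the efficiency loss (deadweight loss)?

Competitive equilibrium: 61.5 − 0.4Q = 10.5 + 0.07Q → Q* = 108.5106, P* = 18.0957.
At Q = 58: demand price = 61.5 − 0.4·58 = 38.3; supply price = 10.5 + 0.07·58 = 14.56.
ΔQ = 108.5106 − 58 = 50.5106; wedge = 38.3 − 14.56 = 23.74.
DWL = ½ × 50.5106 × 23.74 = 599.56.

599.56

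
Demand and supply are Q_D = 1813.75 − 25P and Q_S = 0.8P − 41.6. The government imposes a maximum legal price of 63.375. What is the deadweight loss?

In inverse form: demand P = 72.55 − 0.04Q, supply P = 52 + 1.25Q.
Competitive equilibrium: 72.55 − 0.04Q = 52 + 1.25Q → Q* = 15.9302, P* = 71.9128.
At the ceiling P = 63.375, quantity supplied = (63.375 − 52)/1.25 = 9.1.
Willingness to pay at Q' = 9.1: 72.55 − 0.04·9.1 = 72.186.
ΔQ = 15.9302 − 9.1 = 6.8302; wedge = 72.186 − 63.375 = 8.811.
The triangle = ½ × 6.8302 × 8.811 = 30.09.

30.09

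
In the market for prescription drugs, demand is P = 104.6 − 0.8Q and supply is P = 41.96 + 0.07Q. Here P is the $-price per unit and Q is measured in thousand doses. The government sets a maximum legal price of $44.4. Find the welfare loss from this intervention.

Competitive equilibrium: 104.6 − 0.8Q = 41.96 + 0.07Q → Q* = 72, P* = 47.
At the ceiling P = 44.4, quantity supplied = (44.4 − 41.96)/0.07 = 34.8571.
Willingness to pay at Q' = 34.8571: 104.6 − 0.8·34.8571 = 76.7143.
ΔQ = 72 − 34.8571 = 37.1429; wedge = 76.7143 − 44.4 = 32.3143.
DWL = ½ × 37.1429 × 32.3143 = $600.12 thousand.

$600.12 thousand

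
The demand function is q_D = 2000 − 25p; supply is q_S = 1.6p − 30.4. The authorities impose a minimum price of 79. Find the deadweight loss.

1480.56

In inverse form: demand p = 80 − 0.04q, supply p = 19 + 0.625q.
Competitive equilibrium: 80 − 0.04q = 19 + 0.625q → q* = 91.7293, p* = 76.3308.
At the floor p = 79, quantity demanded = (80 − 79)/0.04 = 25.
Sellers' marginal cost at q' = 25: 19 + 0.625·25 = 34.625.
Δq = 91.7293 − 25 = 66.7293; wedge = 79 − 34.625 = 44.375.
The triangle = ½ × 66.7293 × 44.375 = 1480.56.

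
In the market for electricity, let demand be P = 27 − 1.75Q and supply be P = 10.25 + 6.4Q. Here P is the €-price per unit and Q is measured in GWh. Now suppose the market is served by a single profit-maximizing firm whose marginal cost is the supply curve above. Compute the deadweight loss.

€0.54

Competitive equilibrium: 27 − 1.75Q = 10.25 + 6.4Q → Q* = 2.0552, P* = 23.4034.
Marginal revenue: MR = 27 − 3.5Q. Set MR = MC: 27 − 3.5Q = 10.25 + 6.4Q → Q_m = 1.6919.
Price P_m = 27 − 1.75·1.6919 = 24.0392; MC(Q_m) = 10.25 + 6.4·1.6919 = 21.0782.
Competitive Q* = 2.0552, so ΔQ = 0.3633; wedge = 24.0392 − 21.0782 = 2.961.
DWL = ½ × 0.3633 × 2.961 = €0.54.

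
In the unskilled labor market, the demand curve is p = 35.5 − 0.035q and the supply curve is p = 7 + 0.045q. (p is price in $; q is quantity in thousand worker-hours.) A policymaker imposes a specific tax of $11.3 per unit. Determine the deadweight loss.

$798.06 thousand

Competitive equilibrium: 35.5 − 0.035q = 7 + 0.045q → q* = 356.25, p* = 23.0313.
With the tax, the buyer price exceeds the seller price by 11.3: (35.5 − 0.035q) − (7 + 0.045q) = 11.3 → q' = 215.
Δq = 356.25 − 215 = 141.25; the wedge equals the tax, 11.3.
DWL = ½ × 141.25 × 11.3 = $798.06 thousand.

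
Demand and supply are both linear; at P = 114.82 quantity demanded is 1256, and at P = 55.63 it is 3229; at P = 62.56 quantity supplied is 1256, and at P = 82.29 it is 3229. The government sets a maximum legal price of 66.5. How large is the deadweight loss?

Demand slope = (55.63 − 114.82)/(3229 − 1256) = −0.03, so P = 152.5 − 0.03Q.
Supply slope = (82.29 − 62.56)/(3229 − 1256) = 0.01, so P = 50 + 0.01Q.
Competitive equilibrium: 152.5 − 0.03Q = 50 + 0.01Q → Q* = 2562.5, P* = 75.625.
At the ceiling P = 66.5, quantity supplied = (66.5 − 50)/0.01 = 1650.
Willingness to pay at Q' = 1650: 152.5 − 0.03·1650 = 103.
ΔQ = 2562.5 − 1650 = 912.5; wedge = 103 − 66.5 = 36.5.
Deadweight loss = ½ × 912.5 × 36.5 = 16653.125.

16653.125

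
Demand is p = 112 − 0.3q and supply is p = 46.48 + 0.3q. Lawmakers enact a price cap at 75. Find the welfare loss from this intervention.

Competitive equilibrium: 112 − 0.3q = 46.48 + 0.3q → q* = 109.2, p* = 79.24.
At the ceiling p = 75, quantity supplied = (75 − 46.48)/0.3 = 95.0667.
Willingness to pay at q' = 95.0667: 112 − 0.3·95.0667 = 83.48.
Δq = 109.2 − 95.0667 = 14.1333; wedge = 83.48 − 75 = 8.48.
Deadweight loss = ½ × 14.1333 × 8.48 = 59.93.

59.93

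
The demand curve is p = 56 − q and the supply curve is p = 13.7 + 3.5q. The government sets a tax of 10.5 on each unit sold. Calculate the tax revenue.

74.20

Competitive equilibrium: 56 − q = 13.7 + 3.5q → q* = 9.4, p* = 46.6.
With the tax, the buyer price exceeds the seller price by 10.5: (56 − q) − (13.7 + 3.5q) = 10.5 → q' = 7.0667.
Tax revenue = 10.5 × 7.0667 = 74.20.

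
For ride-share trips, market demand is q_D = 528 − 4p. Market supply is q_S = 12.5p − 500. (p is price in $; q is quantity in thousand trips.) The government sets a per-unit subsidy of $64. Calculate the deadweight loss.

In inverse form: demand p = 132 − 0.25q, supply p = 40 + 0.08q.
Competitive equilibrium: 132 − 0.25q = 40 + 0.08q → q* = 278.7879, p* = 62.303.
The subsidy lowers effective supply by 64: p = 0.08q − 24.
New quantity: 132 − 0.25q = 0.08q − 24 → q' = 472.7273.
Overproduction Δq = 472.7273 − 278.7879 = 193.9394; wedge = subsidy = 64.
DWL = ½ × 193.9394 × 64 = $6206.06 thousand.

$6206.06 thousand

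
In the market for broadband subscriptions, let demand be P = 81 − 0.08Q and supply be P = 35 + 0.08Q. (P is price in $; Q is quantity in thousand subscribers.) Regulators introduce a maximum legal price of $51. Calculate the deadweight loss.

Competitive equilibrium: 81 − 0.08Q = 35 + 0.08Q → Q* = 287.5, P* = 58.
At the ceiling P = 51, quantity supplied = (51 − 35)/0.08 = 200.
Willingness to pay at Q' = 200: 81 − 0.08·200 = 65.
ΔQ = 287.5 − 200 = 87.5; wedge = 65 − 51 = 14.
DWL = ½ × 87.5 × 14 = $612.50 thousand.

$612.50 thousand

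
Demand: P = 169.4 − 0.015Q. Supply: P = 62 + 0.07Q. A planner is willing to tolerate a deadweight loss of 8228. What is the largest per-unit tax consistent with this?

Competitive equilibrium: 169.4 − 0.015Q = 62 + 0.07Q → Q* = 1263.5294, P* = 150.4471.
A tax t gives ΔQ = t/0.085 and wedge t, so DWL = t²/0.17.
t²/0.17 = 8228 → t² = 1398.76 → t = 37.4.

37.4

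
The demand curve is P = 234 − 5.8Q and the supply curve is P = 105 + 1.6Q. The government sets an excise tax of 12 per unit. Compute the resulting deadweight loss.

9.73

Competitive equilibrium: 234 − 5.8Q = 105 + 1.6Q → Q* = 17.4324, P* = 132.8919.
With the tax, the buyer price exceeds the seller price by 12: (234 − 5.8Q) − (105 + 1.6Q) = 12 → Q' = 15.8108.
ΔQ = 17.4324 − 15.8108 = 1.6216; the wedge equals the tax, 12.
Welfare loss = ½ × 1.6216 × 12 = 9.73.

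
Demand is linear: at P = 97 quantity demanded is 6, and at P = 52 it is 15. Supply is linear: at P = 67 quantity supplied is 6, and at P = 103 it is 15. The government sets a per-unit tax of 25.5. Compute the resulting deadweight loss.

36.125

Demand slope = (52 − 97)/(15 − 6) = −5, so P = 127 − 5Q.
Supply slope = (103 − 67)/(15 − 6) = 4, so P = 43 + 4Q.
Competitive equilibrium: 127 − 5Q = 43 + 4Q → Q* = 9.3333, P* = 80.3333.
With the tax, the buyer price exceeds the seller price by 25.5: (127 − 5Q) − (43 + 4Q) = 25.5 → Q' = 6.5.
ΔQ = 9.3333 − 6.5 = 2.8333; the wedge equals the tax, 25.5.
The triangle = ½ × 2.8333 × 25.5 = 36.125.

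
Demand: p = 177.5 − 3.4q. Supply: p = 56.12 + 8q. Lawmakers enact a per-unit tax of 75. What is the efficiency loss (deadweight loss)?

Competitive equilibrium: 177.5 − 3.4q = 56.12 + 8q → q* = 10.6474, p* = 141.2989.
With the tax, the buyer price exceeds the seller price by 75: (177.5 − 3.4q) − (56.12 + 8q) = 75 → q' = 4.0684.
Δq = 10.6474 − 4.0684 = 6.579; the wedge equals the tax, 75.
DWL = ½ × 6.579 × 75 = 246.71.

246.71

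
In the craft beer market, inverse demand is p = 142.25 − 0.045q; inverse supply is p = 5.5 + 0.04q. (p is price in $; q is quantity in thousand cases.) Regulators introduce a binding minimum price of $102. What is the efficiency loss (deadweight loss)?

$21689.34 thousand

Competitive equilibrium: 142.25 − 0.045q = 5.5 + 0.04q → q* = 1608.8235, p* = 69.8529.
At the floor p = 102, quantity demanded = (142.25 − 102)/0.045 = 894.4444.
Sellers' marginal cost at q' = 894.4444: 5.5 + 0.04·894.4444 = 41.2778.
Δq = 1608.8235 − 894.4444 = 714.3791; wedge = 102 − 41.2778 = 60.7222.
Deadweight loss = ½ × 714.3791 × 60.7222 = $21689.34 thousand.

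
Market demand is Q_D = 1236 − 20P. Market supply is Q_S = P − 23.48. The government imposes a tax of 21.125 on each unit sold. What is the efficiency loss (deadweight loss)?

In inverse form: demand P = 61.8 − 0.05Q, supply P = 23.48 + Q.
Competitive equilibrium: 61.8 − 0.05Q = 23.48 + Q → Q* = 36.4952, P* = 59.9752.
With the tax, the buyer price exceeds the seller price by 21.125: (61.8 − 0.05Q) − (23.48 + Q) = 21.125 → Q' = 16.3762.
ΔQ = 36.4952 − 16.3762 = 20.119; the wedge equals the tax, 21.125.
DWL = ½ × 20.119 × 21.125 = 212.51.

212.51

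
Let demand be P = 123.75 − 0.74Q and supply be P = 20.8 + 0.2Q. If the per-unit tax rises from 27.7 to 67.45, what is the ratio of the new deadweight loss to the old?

Competitive equilibrium: 123.75 − 0.74Q = 20.8 + 0.2Q → Q* = 109.5213, P* = 42.7043.
For a per-unit tax t: ΔQ = t/0.94, so DWL = ½·t·(t/0.94) = t²/1.88.
At t = 27.7: DWL = 408.133. At t = 67.45: DWL = 2419.948.
Ratio = (67.45/27.7)² = 5.929.

5.929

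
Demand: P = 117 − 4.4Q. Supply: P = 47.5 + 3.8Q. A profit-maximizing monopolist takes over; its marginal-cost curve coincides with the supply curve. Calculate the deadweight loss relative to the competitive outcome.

Competitive equilibrium: 117 − 4.4Q = 47.5 + 3.8Q → Q* = 8.4756, P* = 79.7073.
Marginal revenue: MR = 117 − 8.8Q. Set MR = MC: 117 − 8.8Q = 47.5 + 3.8Q → Q_m = 5.5159.
Price P_m = 117 − 4.4·5.5159 = 92.73; MC(Q_m) = 47.5 + 3.8·5.5159 = 68.4604.
Competitive Q* = 8.4756, so ΔQ = 2.9597; wedge = 92.73 − 68.4604 = 24.2696.
Deadweight loss = ½ × 2.9597 × 24.2696 = 35.92.

35.92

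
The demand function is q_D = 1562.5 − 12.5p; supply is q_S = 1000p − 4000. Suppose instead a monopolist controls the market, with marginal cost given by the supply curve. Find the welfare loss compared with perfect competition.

In inverse form: demand p = 125 − 0.08q, supply p = 4 + 0.001q.
Competitive equilibrium: 125 − 0.08q = 4 + 0.001q → q* = 1493.8272, p* = 5.4938.
Marginal revenue: MR = 125 − 0.16q. Set MR = MC: 125 − 0.16q = 4 + 0.001q → q_m = 751.5528.
Price p_m = 125 − 0.08·751.5528 = 64.8758; MC(q_m) = 4 + 0.001·751.5528 = 4.7516.
Competitive q* = 1493.8272, so Δq = 742.2744; wedge = 64.8758 − 4.7516 = 60.1242.
The triangle = ½ × 742.2744 × 60.1242 = 22314.33.

22314.33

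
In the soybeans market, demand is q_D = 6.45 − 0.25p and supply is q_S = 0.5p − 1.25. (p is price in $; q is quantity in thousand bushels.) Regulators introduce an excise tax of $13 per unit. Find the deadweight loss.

In inverse form: demand p = 25.8 − 4q, supply p = 2.5 + 2q.
Competitive equilibrium: 25.8 − 4q = 2.5 + 2q → q* = 3.8833, p* = 10.2667.
With the tax, the buyer price exceeds the seller price by 13: (25.8 − 4q) − (2.5 + 2q) = 13 → q' = 1.7167.
Δq = 3.8833 − 1.7167 = 2.1666; the wedge equals the tax, 13.
DWL = ½ × 2.1666 × 13 = $14.08 thousand.

$14.08 thousand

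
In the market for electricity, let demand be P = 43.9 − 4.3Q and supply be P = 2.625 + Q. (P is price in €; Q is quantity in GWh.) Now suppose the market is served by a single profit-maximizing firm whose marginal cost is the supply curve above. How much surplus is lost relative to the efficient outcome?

€32.25

Competitive equilibrium: 43.9 − 4.3Q = 2.625 + Q → Q* = 7.78774, P* = 10.41274.
Marginal revenue: MR = 43.9 − 8.6Q. Set MR = MC: 43.9 − 8.6Q = 2.625 + Q → Q_m = 4.29948.
Price P_m = 43.9 − 4.3·4.29948 = 25.41224; MC(Q_m) = 2.625 + 1·4.29948 = 6.92448.
Competitive Q* = 7.78774, so ΔQ = 3.48826; wedge = 25.41224 − 6.92448 = 18.48776.
DWL = ½ × 3.48826 × 18.48776 = €32.25.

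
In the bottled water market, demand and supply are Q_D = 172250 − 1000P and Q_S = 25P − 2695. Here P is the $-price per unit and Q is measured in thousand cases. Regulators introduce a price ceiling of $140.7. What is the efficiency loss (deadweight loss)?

In inverse form: demand P = 172.25 − 0.001Q, supply P = 107.8 + 0.04Q.
Competitive equilibrium: 172.25 − 0.001Q = 107.8 + 0.04Q → Q* = 1571.9512, P* = 170.678.
At the ceiling P = 140.7, quantity supplied = (140.7 − 107.8)/0.04 = 822.5.
Willingness to pay at Q' = 822.5: 172.25 − 0.001·822.5 = 171.4275.
ΔQ = 1571.9512 − 822.5 = 749.4512; wedge = 171.4275 − 140.7 = 30.7275.
Deadweight loss = ½ × 749.4512 × 30.7275 = $11514.38 thousand.

$11514.38 thousand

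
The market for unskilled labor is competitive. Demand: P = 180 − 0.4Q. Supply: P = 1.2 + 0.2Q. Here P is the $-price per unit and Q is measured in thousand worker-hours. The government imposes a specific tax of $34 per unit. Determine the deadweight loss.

Competitive equilibrium: 180 − 0.4Q = 1.2 + 0.2Q → Q* = 298, P* = 60.8.
With the tax, the buyer price exceeds the seller price by 34: (180 − 0.4Q) − (1.2 + 0.2Q) = 34 → Q' = 241.3333.
ΔQ = 298 − 241.3333 = 56.6667; the wedge equals the tax, 34.
DWL = ½ × 56.6667 × 34 = $963.33 thousand.

$963.33 thousand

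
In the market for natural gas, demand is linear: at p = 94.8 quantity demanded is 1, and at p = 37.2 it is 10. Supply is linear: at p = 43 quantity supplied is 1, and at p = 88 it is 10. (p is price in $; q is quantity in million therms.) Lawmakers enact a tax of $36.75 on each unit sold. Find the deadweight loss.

$59.24 million

Demand slope = (37.2 − 94.8)/(10 − 1) = −6.4, so p = 101.2 − 6.4q.
Supply slope = (88 − 43)/(10 − 1) = 5, so p = 38 + 5q.
Competitive equilibrium: 101.2 − 6.4q = 38 + 5q → q* = 5.5439, p* = 65.7193.
With the tax, the buyer price exceeds the seller price by 36.75: (101.2 − 6.4q) − (38 + 5q) = 36.75 → q' = 2.3202.
Δq = 5.5439 − 2.3202 = 3.2237; the wedge equals the tax, 36.75.
Deadweight loss = ½ × 3.2237 × 36.75 = $59.24 million.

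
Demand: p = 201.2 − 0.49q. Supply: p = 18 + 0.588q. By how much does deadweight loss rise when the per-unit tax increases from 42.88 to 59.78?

Competitive equilibrium: 201.2 − 0.49q = 18 + 0.588q → q* = 169.9443, p* = 117.9273.
For a per-unit tax t: Δq = t/1.078, so DWL = ½·t·(t/1.078) = t²/2.156.
At t = 42.88: DWL = 852.827. At t = 59.78: DWL = 1657.536.
Increase = 1657.536 − 852.827 = 804.71.

804.71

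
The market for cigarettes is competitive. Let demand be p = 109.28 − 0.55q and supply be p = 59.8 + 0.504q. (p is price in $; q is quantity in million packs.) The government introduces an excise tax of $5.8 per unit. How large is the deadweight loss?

$15.96 million

Competitive equilibrium: 109.28 − 0.55q = 59.8 + 0.504q → q* = 46.945, p* = 83.4603.
With the tax, the buyer price exceeds the seller price by 5.8: (109.28 − 0.55q) − (59.8 + 0.504q) = 5.8 → q' = 41.4421.
Δq = 46.945 − 41.4421 = 5.5029; the wedge equals the tax, 5.8.
DWL = ½ × 5.5029 × 5.8 = $15.96 million.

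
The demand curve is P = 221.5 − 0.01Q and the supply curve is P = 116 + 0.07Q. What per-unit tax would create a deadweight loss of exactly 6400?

32

Competitive equilibrium: 221.5 − 0.01Q = 116 + 0.07Q → Q* = 1318.75, P* = 208.3125.
A tax t gives ΔQ = t/0.08 and wedge t, so DWL = t²/0.16.
t²/0.16 = 6400 → t² = 1024 → t = 32.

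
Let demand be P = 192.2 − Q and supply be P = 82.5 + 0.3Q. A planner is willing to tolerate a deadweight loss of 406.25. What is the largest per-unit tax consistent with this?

32.5

Competitive equilibrium: 192.2 − Q = 82.5 + 0.3Q → Q* = 84.3846, P* = 107.8154.
A tax t gives ΔQ = t/1.3 and wedge t, so DWL = t²/2.6.
t²/2.6 = 406.25 → t² = 1056.25 → t = 32.5.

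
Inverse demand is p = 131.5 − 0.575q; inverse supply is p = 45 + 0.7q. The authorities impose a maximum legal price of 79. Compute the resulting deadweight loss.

Competitive equilibrium: 131.5 − 0.575q = 45 + 0.7q → q* = 67.8431, p* = 92.4902.
At the ceiling p = 79, quantity supplied = (79 − 45)/0.7 = 48.5714.
Willingness to pay at q' = 48.5714: 131.5 − 0.575·48.5714 = 103.5714.
Δq = 67.8431 − 48.5714 = 19.2717; wedge = 103.5714 − 79 = 24.5714.
Deadweight loss = ½ × 19.2717 × 24.5714 = 236.77.

236.77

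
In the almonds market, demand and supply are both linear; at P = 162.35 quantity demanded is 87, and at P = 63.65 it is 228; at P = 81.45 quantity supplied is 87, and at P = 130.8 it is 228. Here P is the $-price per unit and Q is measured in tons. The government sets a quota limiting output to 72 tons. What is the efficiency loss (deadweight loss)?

Demand slope = (63.65 − 162.35)/(228 − 87) = −0.7, so P = 223.25 − 0.7Q.
Supply slope = (130.8 − 81.45)/(228 − 87) = 0.35, so P = 51 + 0.35Q.
Competitive equilibrium: 223.25 − 0.7Q = 51 + 0.35Q → Q* = 164.0476, P* = 108.4167.
At Q = 72: demand price = 223.25 − 0.7·72 = 172.85; supply price = 51 + 0.35·72 = 76.2.
ΔQ = 164.0476 − 72 = 92.0476; wedge = 172.85 − 76.2 = 96.65.
Welfare loss = ½ × 92.0476 × 96.65 = $4448.20.

$4448.20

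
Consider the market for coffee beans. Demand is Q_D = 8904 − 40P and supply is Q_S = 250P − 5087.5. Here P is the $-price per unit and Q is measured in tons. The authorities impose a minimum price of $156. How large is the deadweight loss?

In inverse form: demand P = 222.6 − 0.025Q, supply P = 20.35 + 0.004Q.
Competitive equilibrium: 222.6 − 0.025Q = 20.35 + 0.004Q → Q* = 6974.1379, P* = 48.2466.
At the floor P = 156, quantity demanded = (222.6 − 156)/0.025 = 2664.
Sellers' marginal cost at Q' = 2664: 20.35 + 0.004·2664 = 31.006.
ΔQ = 6974.1379 − 2664 = 4310.1379; wedge = 156 − 31.006 = 124.994.
Welfare loss = ½ × 4310.1379 × 124.994 = $269370.69.

$269370.69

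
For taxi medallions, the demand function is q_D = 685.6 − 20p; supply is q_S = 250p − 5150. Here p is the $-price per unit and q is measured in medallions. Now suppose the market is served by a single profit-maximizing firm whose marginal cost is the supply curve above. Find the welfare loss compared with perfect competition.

$400.52

In inverse form: demand p = 34.28 − 0.05q, supply p = 20.6 + 0.004q.
Competitive equilibrium: 34.28 − 0.05q = 20.6 + 0.004q → q* = 253.3333, p* = 21.6133.
Marginal revenue: MR = 34.28 − 0.1q. Set MR = MC: 34.28 − 0.1q = 20.6 + 0.004q → q_m = 131.5385.
Price p_m = 34.28 − 0.05·131.5385 = 27.7031; MC(q_m) = 20.6 + 0.004·131.5385 = 21.1262.
Competitive q* = 253.3333, so Δq = 121.7948; wedge = 27.7031 − 21.1262 = 6.5769.
Deadweight loss = ½ × 121.7948 × 6.5769 = $400.52.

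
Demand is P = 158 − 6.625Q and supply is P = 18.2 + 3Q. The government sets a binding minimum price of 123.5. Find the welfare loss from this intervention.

417.77

Competitive equilibrium: 158 − 6.625Q = 18.2 + 3Q → Q* = 14.5247, P* = 61.774.
At the floor P = 123.5, quantity demanded = (158 − 123.5)/6.625 = 5.2075.
Sellers' marginal cost at Q' = 5.2075: 18.2 + 3·5.2075 = 33.8225.
ΔQ = 14.5247 − 5.2075 = 9.3172; wedge = 123.5 − 33.8225 = 89.6775.
Welfare loss = ½ × 9.3172 × 89.6775 = 417.77.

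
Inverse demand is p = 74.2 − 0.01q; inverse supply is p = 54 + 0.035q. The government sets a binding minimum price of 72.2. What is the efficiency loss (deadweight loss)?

1393.78

Competitive equilibrium: 74.2 − 0.01q = 54 + 0.035q → q* = 448.8889, p* = 69.7111.
At the floor p = 72.2, quantity demanded = (74.2 − 72.2)/0.01 = 200.
Sellers' marginal cost at q' = 200: 54 + 0.035·200 = 61.
Δq = 448.8889 − 200 = 248.8889; wedge = 72.2 − 61 = 11.2.
DWL = ½ × 248.8889 × 11.2 = 1393.78.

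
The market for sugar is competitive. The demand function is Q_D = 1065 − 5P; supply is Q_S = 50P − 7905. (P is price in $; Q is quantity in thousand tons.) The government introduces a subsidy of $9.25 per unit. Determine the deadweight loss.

$194.46 thousand

In inverse form: demand P = 213 − 0.2Q, supply P = 158.1 + 0.02Q.
Competitive equilibrium: 213 − 0.2Q = 158.1 + 0.02Q → Q* = 249.5455, P* = 163.0909.
The subsidy lowers effective supply by 9.25: P = 148.85 + 0.02Q.
New quantity: 213 − 0.2Q = 148.85 + 0.02Q → Q' = 291.5909.
Overproduction ΔQ = 291.5909 − 249.5455 = 42.0454; wedge = subsidy = 9.25.
DWL = ½ × 42.0454 × 9.25 = $194.46 thousand.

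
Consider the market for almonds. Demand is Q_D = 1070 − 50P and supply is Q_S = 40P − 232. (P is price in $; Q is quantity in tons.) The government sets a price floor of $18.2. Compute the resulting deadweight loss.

$784

In inverse form: demand P = 21.4 − 0.02Q, supply P = 5.8 + 0.025Q.
Competitive equilibrium: 21.4 − 0.02Q = 5.8 + 0.025Q → Q* = 346.6667, P* = 14.4667.
At the floor P = 18.2, quantity demanded = (21.4 − 18.2)/0.02 = 160.
Sellers' marginal cost at Q' = 160: 5.8 + 0.025·160 = 9.8.
ΔQ = 346.6667 − 160 = 186.6667; wedge = 18.2 − 9.8 = 8.4.
Deadweight loss = ½ × 186.6667 × 8.4 = $784.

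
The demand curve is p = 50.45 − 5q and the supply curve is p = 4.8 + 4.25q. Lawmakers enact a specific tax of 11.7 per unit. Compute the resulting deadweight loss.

7.40

Competitive equilibrium: 50.45 − 5q = 4.8 + 4.25q → q* = 4.9351, p* = 25.7743.
With the tax, the buyer price exceeds the seller price by 11.7: (50.45 − 5q) − (4.8 + 4.25q) = 11.7 → q' = 3.6703.
Δq = 4.9351 − 3.6703 = 1.2648; the wedge equals the tax, 11.7.
Deadweight loss = ½ × 1.2648 × 11.7 = 7.40.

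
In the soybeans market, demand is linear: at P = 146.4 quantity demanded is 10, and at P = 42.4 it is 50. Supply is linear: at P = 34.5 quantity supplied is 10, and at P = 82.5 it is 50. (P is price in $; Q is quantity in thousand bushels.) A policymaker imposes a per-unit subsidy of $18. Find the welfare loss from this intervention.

$42.63 thousand

Demand slope = (42.4 − 146.4)/(50 − 10) = −2.6, so P = 172.4 − 2.6Q.
Supply slope = (82.5 − 34.5)/(50 − 10) = 1.2, so P = 22.5 + 1.2Q.
Competitive equilibrium: 172.4 − 2.6Q = 22.5 + 1.2Q → Q* = 39.4474, P* = 69.8368.
The subsidy lowers effective supply by 18: P = 4.5 + 1.2Q.
New quantity: 172.4 − 2.6Q = 4.5 + 1.2Q → Q' = 44.1842.
Overproduction ΔQ = 44.1842 − 39.4474 = 4.7368; wedge = subsidy = 18.
DWL = ½ × 4.7368 × 18 = $42.63 thousand.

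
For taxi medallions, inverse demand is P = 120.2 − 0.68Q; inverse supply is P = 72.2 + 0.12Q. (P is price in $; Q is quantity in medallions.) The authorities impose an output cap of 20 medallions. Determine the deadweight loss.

Competitive equilibrium: 120.2 − 0.68Q = 72.2 + 0.12Q → Q* = 60, P* = 79.4.
At Q = 20: demand price = 120.2 − 0.68·20 = 106.6; supply price = 72.2 + 0.12·20 = 74.6.
ΔQ = 60 − 20 = 40; wedge = 106.6 − 74.6 = 32.
Welfare loss = ½ × 40 × 32 = $640.

$640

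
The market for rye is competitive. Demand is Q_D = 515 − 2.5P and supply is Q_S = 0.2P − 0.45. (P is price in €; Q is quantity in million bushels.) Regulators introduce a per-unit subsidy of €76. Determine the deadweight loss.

€534.81 million

In inverse form: demand P = 206 − 0.4Q, supply P = 2.25 + 5Q.
Competitive equilibrium: 206 − 0.4Q = 2.25 + 5Q → Q* = 37.731481, P* = 190.907407.
The subsidy lowers effective supply by 76: P = 5Q − 73.75.
New quantity: 206 − 0.4Q = 5Q − 73.75 → Q' = 51.805556.
Overproduction ΔQ = 51.805556 − 37.731481 = 14.074075; wedge = subsidy = 76.
Deadweight loss = ½ × 14.074075 × 76 = €534.81 million.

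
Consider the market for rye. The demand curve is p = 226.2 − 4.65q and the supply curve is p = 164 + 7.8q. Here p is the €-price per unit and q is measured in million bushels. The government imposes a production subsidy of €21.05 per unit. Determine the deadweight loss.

Competitive equilibrium: 226.2 − 4.65q = 164 + 7.8q → q* = 4.99598, p* = 202.96867.
The subsidy lowers effective supply by 21.05: p = 142.95 + 7.8q.
New quantity: 226.2 − 4.65q = 142.95 + 7.8q → q' = 6.68675.
Overproduction Δq = 6.68675 − 4.99598 = 1.69077; wedge = subsidy = 21.05.
Welfare loss = ½ × 1.69077 × 21.05 = €17.80 million.

€17.80 million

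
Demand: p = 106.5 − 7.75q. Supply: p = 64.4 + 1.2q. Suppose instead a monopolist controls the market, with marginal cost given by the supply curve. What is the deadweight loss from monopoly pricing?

21.32

Competitive equilibrium: 106.5 − 7.75q = 64.4 + 1.2q → q* = 4.7039, p* = 70.0447.
Marginal revenue: MR = 106.5 − 15.5q. Set MR = MC: 106.5 − 15.5q = 64.4 + 1.2q → q_m = 2.521.
Price p_m = 106.5 − 7.75·2.521 = 86.9623; MC(q_m) = 64.4 + 1.2·2.521 = 67.4252.
Competitive q* = 4.7039, so Δq = 2.1829; wedge = 86.9623 − 67.4252 = 19.5371.
Deadweight loss = ½ × 2.1829 × 19.5371 = 21.32.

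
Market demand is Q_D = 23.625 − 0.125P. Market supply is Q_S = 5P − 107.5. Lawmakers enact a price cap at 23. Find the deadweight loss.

685.12

In inverse form: demand P = 189 − 8Q, supply P = 21.5 + 0.2Q.
Competitive equilibrium: 189 − 8Q = 21.5 + 0.2Q → Q* = 20.4268, P* = 25.5854.
At the ceiling P = 23, quantity supplied = (23 − 21.5)/0.2 = 7.5.
Willingness to pay at Q' = 7.5: 189 − 8·7.5 = 129.
ΔQ = 20.4268 − 7.5 = 12.9268; wedge = 129 − 23 = 106.
Deadweight loss = ½ × 12.9268 × 106 = 685.12.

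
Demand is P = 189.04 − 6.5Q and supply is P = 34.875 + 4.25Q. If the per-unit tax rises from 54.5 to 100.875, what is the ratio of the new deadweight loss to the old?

Competitive equilibrium: 189.04 − 6.5Q = 34.875 + 4.25Q → Q* = 14.3409, P* = 95.824.
For a per-unit tax t: ΔQ = t/10.75, so DWL = ½·t·(t/10.75) = t²/21.5.
At t = 54.5: DWL = 138.151. At t = 100.875: DWL = 473.291.
Ratio = (100.875/54.5)² = 3.426.

3.426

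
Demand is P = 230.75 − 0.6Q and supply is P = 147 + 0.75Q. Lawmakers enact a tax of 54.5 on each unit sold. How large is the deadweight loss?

1100.09

Competitive equilibrium: 230.75 − 0.6Q = 147 + 0.75Q → Q* = 62.037, P* = 193.5278.
With the tax, the buyer price exceeds the seller price by 54.5: (230.75 − 0.6Q) − (147 + 0.75Q) = 54.5 → Q' = 21.6667.
ΔQ = 62.037 − 21.6667 = 40.3703; the wedge equals the tax, 54.5.
Welfare loss = ½ × 40.3703 × 54.5 = 1100.09.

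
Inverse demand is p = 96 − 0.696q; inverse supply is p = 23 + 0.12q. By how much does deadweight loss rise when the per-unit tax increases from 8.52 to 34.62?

Competitive equilibrium: 96 − 0.696q = 23 + 0.12q → q* = 89.4608, p* = 33.7353.
For a per-unit tax t: Δq = t/0.816, so DWL = ½·t·(t/0.816) = t²/1.632.
At t = 8.52: DWL = 44.479. At t = 34.62: DWL = 734.402.
Increase = 734.402 − 44.479 = 689.92.

689.92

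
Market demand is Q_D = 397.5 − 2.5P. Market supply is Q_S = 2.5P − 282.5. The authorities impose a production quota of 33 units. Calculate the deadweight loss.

240.10

In inverse form: demand P = 159 − 0.4Q, supply P = 113 + 0.4Q.
Competitive equilibrium: 159 − 0.4Q = 113 + 0.4Q → Q* = 57.5, P* = 136.
At Q = 33: demand price = 159 − 0.4·33 = 145.8; supply price = 113 + 0.4·33 = 126.2.
ΔQ = 57.5 − 33 = 24.5; wedge = 145.8 − 126.2 = 19.6.
DWL = ½ × 24.5 × 19.6 = 240.10.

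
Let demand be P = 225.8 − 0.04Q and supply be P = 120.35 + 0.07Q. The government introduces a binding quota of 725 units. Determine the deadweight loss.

Competitive equilibrium: 225.8 − 0.04Q = 120.35 + 0.07Q → Q* = 958.6364, P* = 187.4545.
At Q = 725: demand price = 225.8 − 0.04·725 = 196.8; supply price = 120.35 + 0.07·725 = 171.1.
ΔQ = 958.6364 − 725 = 233.6364; wedge = 196.8 − 171.1 = 25.7.
Welfare loss = ½ × 233.6364 × 25.7 = 3002.23.

3002.23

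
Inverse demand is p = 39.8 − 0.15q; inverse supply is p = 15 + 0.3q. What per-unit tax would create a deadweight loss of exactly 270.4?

Competitive equilibrium: 39.8 − 0.15q = 15 + 0.3q → q* = 55.1111, p* = 31.5333.
A tax t gives Δq = t/0.45 and wedge t, so DWL = t²/0.9.
t²/0.9 = 270.4 → t² = 243.36 → t = 15.6.

15.6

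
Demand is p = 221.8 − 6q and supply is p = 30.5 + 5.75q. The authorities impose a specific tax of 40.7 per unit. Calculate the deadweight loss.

70.49

Competitive equilibrium: 221.8 − 6q = 30.5 + 5.75q → q* = 16.2809, p* = 124.1149.
With the tax, the buyer price exceeds the seller price by 40.7: (221.8 − 6q) − (30.5 + 5.75q) = 40.7 → q' = 12.817.
Δq = 16.2809 − 12.817 = 3.4639; the wedge equals the tax, 40.7.
Deadweight loss = ½ × 3.4639 × 40.7 = 70.49.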